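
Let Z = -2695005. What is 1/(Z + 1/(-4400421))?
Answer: -4400421/11859156597106 ≈ -3.7106e-7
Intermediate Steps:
1/(Z + 1/(-4400421)) = 1/(-2695005 + 1/(-4400421)) = 1/(-2695005 - 1/4400421) = 1/(-11859156597106/4400421) = -4400421/11859156597106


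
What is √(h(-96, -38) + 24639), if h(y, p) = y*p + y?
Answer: √28191 ≈ 167.90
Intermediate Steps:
h(y, p) = y + p*y (h(y, p) = p*y + y = y + p*y)
√(h(-96, -38) + 24639) = √(-96*(1 - 38) + 24639) = √(-96*(-37) + 24639) = √(3552 + 24639) = √28191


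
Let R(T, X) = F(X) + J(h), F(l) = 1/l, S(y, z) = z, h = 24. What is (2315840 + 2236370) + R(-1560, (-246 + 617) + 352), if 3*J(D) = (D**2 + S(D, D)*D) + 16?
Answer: 3291529319/723 ≈ 4.5526e+6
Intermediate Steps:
J(D) = 16/3 + 2*D**2/3 (J(D) = ((D**2 + D*D) + 16)/3 = ((D**2 + D**2) + 16)/3 = (2*D**2 + 16)/3 = (16 + 2*D**2)/3 = 16/3 + 2*D**2/3)
R(T, X) = 1168/3 + 1/X (R(T, X) = 1/X + (16/3 + (2/3)*24**2) = 1/X + (16/3 + (2/3)*576) = 1/X + (16/3 + 384) = 1/X + 1168/3 = 1168/3 + 1/X)
(2315840 + 2236370) + R(-1560, (-246 + 617) + 352) = (2315840 + 2236370) + (1168/3 + 1/((-246 + 617) + 352)) = 4552210 + (1168/3 + 1/(371 + 352)) = 4552210 + (1168/3 + 1/723) = 4552210 + 281489/723 = 3291529319/723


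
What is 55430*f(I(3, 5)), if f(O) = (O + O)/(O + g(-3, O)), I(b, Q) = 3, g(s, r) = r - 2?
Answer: 83145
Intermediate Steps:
g(s, r) = -2 + r
f(O) = 2*O/(-2 + 2*O) (f(O) = (O + O)/(O + (-2 + O)) = (2*O)/(-2 + 2*O) = 2*O/(-2 + 2*O))
55430*f(I(3, 5)) = 55430*(3/(-1 + 3)) = 55430*(3/2) = 83145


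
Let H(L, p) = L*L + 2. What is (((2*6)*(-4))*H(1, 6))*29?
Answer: -4176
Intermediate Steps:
H(L, p) = 2 + L**2 (H(L, p) = L**2 + 2 = 2 + L**2)
(((2*6)*(-4))*H(1, 6))*29 = (((2*6)*(-4))*(2 + 1**2))*29 = ((12*(-4))*(2 + 1))*29 = -48*3*29 = -144*29 = -4176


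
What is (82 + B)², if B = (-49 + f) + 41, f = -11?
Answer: 3969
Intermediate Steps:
B = -19 (B = (-49 - 11) + 41 = -60 + 41 = -19)
(82 + B)² = (82 - 19)² = 63² = 3969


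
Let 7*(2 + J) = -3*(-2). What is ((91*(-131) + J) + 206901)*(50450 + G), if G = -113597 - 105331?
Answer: -229947535256/7 ≈ -3.2850e+10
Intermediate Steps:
G = -218928
J = -8/7 (J = -2 + (-3*(-2))/7 = -2 + (⅐)*6 = -2 + 6/7 = -8/7 ≈ -1.1429)
((91*(-131) + J) + 206901)*(50450 + G) = ((91*(-131) - 8/7) + 206901)*(50450 - 218928) = ((-11921 - 8/7) + 206901)*(-168478) = (-83455/7 + 206901)*(-168478) = (1364852/7)*(-168478) = -229947535256/7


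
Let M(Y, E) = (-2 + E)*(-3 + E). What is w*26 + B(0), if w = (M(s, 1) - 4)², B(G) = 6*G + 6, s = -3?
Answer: 110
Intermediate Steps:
B(G) = 6 + 6*G
M(Y, E) = (-3 + E)*(-2 + E)
w = 4 (w = ((6 + 1² - 5*1) - 4)² = ((6 + 1 - 5) - 4)² = (2 - 4)² = (-2)² = 4)
w*26 + B(0) = 4*26 + (6 + 6*0) = 104 + (6 + 0) = 104 + 6 = 110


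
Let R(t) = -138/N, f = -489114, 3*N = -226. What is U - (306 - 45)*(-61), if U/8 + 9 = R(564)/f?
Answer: 48665131009/3070549 ≈ 15849.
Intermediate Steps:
N = -226/3 (N = (⅓)*(-226) = -226/3 ≈ -75.333)
R(t) = 207/113 (R(t) = -138/(-226/3) = -138*(-3/226) = 207/113)
U = -221079620/3070549 (U = -72 + 8*((207/113)/(-489114)) = -72 + 8*((207/113)*(-1/489114)) = -72 + 8*(-23/6141098) = -72 - 92/3070549 = -221079620/3070549 ≈ -72.000)
U - (306 - 45)*(-61) = -221079620/3070549 - (306 - 45)*(-61) = -221079620/3070549 - 261*(-61) = -221079620/3070549 - 1*(-15921) = -221079620/3070549 + 15921 = 48665131009/3070549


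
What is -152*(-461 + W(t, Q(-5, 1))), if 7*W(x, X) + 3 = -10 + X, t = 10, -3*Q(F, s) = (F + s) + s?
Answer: 492328/7 ≈ 70333.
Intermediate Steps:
Q(F, s) = -2*s/3 - F/3 (Q(F, s) = -((F + s) + s)/3 = -(F + 2*s)/3 = -2*s/3 - F/3)
W(x, X) = -13/7 + X/7 (W(x, X) = -3/7 + (-10 + X)/7 = -3/7 + (-10/7 + X/7) = -13/7 + X/7)
-152*(-461 + W(t, Q(-5, 1))) = -152*(-461 + (-13/7 + (-⅔*1 - ⅓*(-5))/7)) = -152*(-461 + (-13/7 + (-⅔ + 5/3)/7)) = -152*(-461 + (-13/7 + (⅐)*1)) = -152*(-461 + (-13/7 + ⅐)) = -152*(-461 - 12/7) = -152*(-3239/7) = 492328/7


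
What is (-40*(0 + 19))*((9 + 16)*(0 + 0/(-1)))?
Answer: 0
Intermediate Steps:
(-40*(0 + 19))*((9 + 16)*(0 + 0/(-1))) = (-40*19)*(25*(0 + 0*(-1))) = -19000*(0 + 0) = -19000*0 = -760*0 = 0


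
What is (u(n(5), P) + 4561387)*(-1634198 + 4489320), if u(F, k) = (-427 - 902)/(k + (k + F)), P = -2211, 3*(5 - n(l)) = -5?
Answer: 86253430038105029/6623 ≈ 1.3023e+13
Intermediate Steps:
n(l) = 20/3 (n(l) = 5 - ⅓*(-5) = 5 + 5/3 = 20/3)
u(F, k) = -1329/(F + 2*k) (u(F, k) = -1329/(k + (F + k)) = -1329/(F + 2*k))
(u(n(5), P) + 4561387)*(-1634198 + 4489320) = (-1329/(20/3 + 2*(-2211)) + 4561387)*(-1634198 + 4489320) = (-1329/(20/3 - 4422) + 4561387)*2855122 = (-1329/(-13246/3) + 4561387)*2855122 = (-1329*(-3/13246) + 4561387)*2855122 = (3987/13246 + 4561387)*2855122 = (60420136189/13246)*2855122 = 86253430038105029/6623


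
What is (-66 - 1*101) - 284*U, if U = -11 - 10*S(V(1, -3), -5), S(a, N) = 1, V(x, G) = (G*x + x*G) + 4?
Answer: 5797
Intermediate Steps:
V(x, G) = 4 + 2*G*x (V(x, G) = (G*x + G*x) + 4 = 2*G*x + 4 = 4 + 2*G*x)
U = -21 (U = -11 - 10*1 = -11 - 10 = -21)
(-66 - 1*101) - 284*U = (-66 - 1*101) - 284*(-21) = (-66 - 101) + 5964 = -167 + 5964 = 5797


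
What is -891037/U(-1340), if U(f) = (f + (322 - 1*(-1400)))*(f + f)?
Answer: 891037/1023760 ≈ 0.87036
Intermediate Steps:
U(f) = 2*f*(1722 + f) (U(f) = (f + (322 + 1400))*(2*f) = (f + 1722)*(2*f) = (1722 + f)*(2*f) = 2*f*(1722 + f))
-891037/U(-1340) = -891037*(-1/(2680*(1722 - 1340))) = -891037/(2*(-1340)*382) = -891037/(-1023760) = -891037*(-1/1023760) = 891037/1023760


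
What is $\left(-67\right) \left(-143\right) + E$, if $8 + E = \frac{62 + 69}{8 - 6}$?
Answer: $\frac{19277}{2} \approx 9638.5$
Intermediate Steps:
$E = \frac{115}{2}$ ($E = -8 + \frac{62 + 69}{8 - 6} = -8 + \frac{131}{8 - 6} = -8 + \frac{131}{2} = \frac{115}{2} \approx 57.5$)
$\left(-67\right) \left(-143\right) + E = \left(-67\right) \left(-143\right) + \frac{115}{2} = 9581 + \frac{115}{2} = \frac{19277}{2}$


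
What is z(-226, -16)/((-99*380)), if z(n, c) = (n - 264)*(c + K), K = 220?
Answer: 1666/627 ≈ 2.6571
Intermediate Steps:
z(n, c) = (-264 + n)*(220 + c) (z(n, c) = (n - 264)*(c + 220) = (-264 + n)*(220 + c))
z(-226, -16)/((-99*380)) = (-58080 - 264*(-16) + 220*(-226) - 16*(-226))/((-99*380)) = (-58080 + 4224 - 49720 + 3616)/(-37620) = -99960*(-1/37620) = 1666/627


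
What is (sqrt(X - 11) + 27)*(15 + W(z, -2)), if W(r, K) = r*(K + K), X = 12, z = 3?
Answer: 84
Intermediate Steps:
W(r, K) = 2*K*r (W(r, K) = r*(2*K) = 2*K*r)
(sqrt(X - 11) + 27)*(15 + W(z, -2)) = (sqrt(12 - 11) + 27)*(15 + 2*(-2)*3) = (sqrt(1) + 27)*(15 - 12) = (1 + 27)*3 = 28*3 = 84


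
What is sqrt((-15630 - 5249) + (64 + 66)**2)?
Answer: I*sqrt(3979) ≈ 63.079*I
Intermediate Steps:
sqrt((-15630 - 5249) + (64 + 66)**2) = sqrt(-20879 + 130**2) = sqrt(-20879 + 16900) = sqrt(-3979) = I*sqrt(3979)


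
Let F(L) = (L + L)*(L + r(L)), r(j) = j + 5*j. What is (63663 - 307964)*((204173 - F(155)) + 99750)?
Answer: 7921948527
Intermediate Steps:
r(j) = 6*j
F(L) = 14*L**2 (F(L) = (L + L)*(L + 6*L) = (2*L)*(7*L) = 14*L**2)
(63663 - 307964)*((204173 - F(155)) + 99750) = (63663 - 307964)*((204173 - 14*155**2) + 99750) = -244301*((204173 - 14*24025) + 99750) = -244301*((204173 - 1*336350) + 99750) = -244301*((204173 - 336350) + 99750) = -244301*(-132177 + 99750) = -244301*(-32427) = 7921948527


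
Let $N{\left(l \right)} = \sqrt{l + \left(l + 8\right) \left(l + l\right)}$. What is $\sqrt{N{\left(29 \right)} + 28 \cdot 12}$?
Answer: $\sqrt{336 + 5 \sqrt{87}} \approx 19.561$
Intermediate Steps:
$N{\left(l \right)} = \sqrt{l + 2 l \left(8 + l\right)}$ ($N{\left(l \right)} = \sqrt{l + \left(8 + l\right) 2 l} = \sqrt{l + 2 l \left(8 + l\right)}$)
$\sqrt{N{\left(29 \right)} + 28 \cdot 12} = \sqrt{\sqrt{29 \left(17 + 2 \cdot 29\right)} + 28 \cdot 12} = \sqrt{\sqrt{29 \left(17 + 58\right)} + 336} = \sqrt{\sqrt{29 \cdot 75} + 336} = \sqrt{\sqrt{2175} + 336} = \sqrt{5 \sqrt{87} + 336} = \sqrt{336 + 5 \sqrt{87}}$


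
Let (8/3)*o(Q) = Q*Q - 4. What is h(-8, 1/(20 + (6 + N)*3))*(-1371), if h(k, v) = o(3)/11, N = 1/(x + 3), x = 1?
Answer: -20565/88 ≈ -233.69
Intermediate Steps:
N = ¼ (N = 1/(1 + 3) = 1/4 = ¼ ≈ 0.25000)
o(Q) = -3/2 + 3*Q²/8 (o(Q) = 3*(Q*Q - 4)/8 = 3*(Q² - 4)/8 = 3*(-4 + Q²)/8 = -3/2 + 3*Q²/8)
h(k, v) = 15/88 (h(k, v) = (-3/2 + (3/8)*3²)/11 = (-3/2 + (3/8)*9)*(1/11) = (-3/2 + 27/8)*(1/11) = (15/8)*(1/11) = 15/88)
h(-8, 1/(20 + (6 + N)*3))*(-1371) = (15/88)*(-1371) = -20565/88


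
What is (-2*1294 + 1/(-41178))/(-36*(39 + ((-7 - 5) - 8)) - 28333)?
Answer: 106568665/1194862026 ≈ 0.089189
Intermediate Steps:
(-2*1294 + 1/(-41178))/(-36*(39 + ((-7 - 5) - 8)) - 28333) = (-2588 - 1/41178)/(-36*(39 + (-12 - 8)) - 28333) = -106568665/(41178*(-36*(39 - 20) - 28333)) = -106568665/(41178*(-36*19 - 28333)) = -106568665/(41178*(-684 - 28333)) = -106568665/41178/(-29017) = -106568665/41178*(-1/29017) = 106568665/1194862026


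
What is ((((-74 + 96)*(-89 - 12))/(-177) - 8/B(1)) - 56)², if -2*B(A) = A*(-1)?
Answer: 110712484/31329 ≈ 3533.9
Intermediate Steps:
B(A) = A/2 (B(A) = -A*(-1)/2 = -(-1)*A/2 = A/2)
((((-74 + 96)*(-89 - 12))/(-177) - 8/B(1)) - 56)² = ((((-74 + 96)*(-89 - 12))/(-177) - 8/((½)*1)) - 56)² = (((22*(-101))*(-1/177) - 8/½) - 56)² = ((-2222*(-1/177) - 8*2) - 56)² = ((2222/177 - 16) - 56)² = (-610/177 - 56)² = (-10522/177)² = 110712484/31329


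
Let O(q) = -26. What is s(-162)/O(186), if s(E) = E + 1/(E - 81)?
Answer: 39367/6318 ≈ 6.2309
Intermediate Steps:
s(E) = E + 1/(-81 + E)
s(-162)/O(186) = ((1 + (-162)**2 - 81*(-162))/(-81 - 162))/(-26) = ((1 + 26244 + 13122)/(-243))*(-1/26) = -1/243*39367*(-1/26) = -39367/243*(-1/26) = 39367/6318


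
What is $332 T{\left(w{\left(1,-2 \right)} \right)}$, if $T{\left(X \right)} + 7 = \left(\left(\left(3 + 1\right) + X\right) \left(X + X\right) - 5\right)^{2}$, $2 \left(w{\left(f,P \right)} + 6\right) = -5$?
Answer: $1694943$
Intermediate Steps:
$w{\left(f,P \right)} = - \frac{17}{2}$ ($w{\left(f,P \right)} = -6 + \frac{1}{2} \left(-5\right) = -6 - \frac{5}{2} = - \frac{17}{2}$)
$T{\left(X \right)} = -7 + \left(-5 + 2 X \left(4 + X\right)\right)^{2}$ ($T{\left(X \right)} = -7 + \left(\left(\left(3 + 1\right) + X\right) \left(X + X\right) - 5\right)^{2} = -7 + \left(\left(4 + X\right) 2 X - 5\right)^{2} = -7 + \left(2 X \left(4 + X\right) - 5\right)^{2} = -7 + \left(-5 + 2 X \left(4 + X\right)\right)^{2}$)
$332 T{\left(w{\left(1,-2 \right)} \right)} = 332 \left(-7 + \left(-5 + 2 \left(- \frac{17}{2}\right)^{2} + 8 \left(- \frac{17}{2}\right)\right)^{2}\right) = 332 \left(-7 + \left(-5 + 2 \cdot \frac{289}{4} - 68\right)^{2}\right) = 332 \left(-7 + \left(-5 + \frac{289}{2} - 68\right)^{2}\right) = 332 \left(-7 + \left(\frac{143}{2}\right)^{2}\right) = 332 \left(-7 + \frac{20449}{4}\right) = 332 \cdot \frac{20421}{4} = 1694943$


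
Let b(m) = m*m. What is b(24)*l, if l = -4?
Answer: -2304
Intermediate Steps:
b(m) = m²
b(24)*l = 24²*(-4) = 576*(-4) = -2304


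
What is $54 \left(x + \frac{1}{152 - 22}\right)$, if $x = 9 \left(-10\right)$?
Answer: $- \frac{315873}{65} \approx -4859.6$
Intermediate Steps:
$x = -90$
$54 \left(x + \frac{1}{152 - 22}\right) = 54 \left(-90 + \frac{1}{152 - 22}\right) = 54 \left(-90 + \frac{1}{130}\right) = 54 \left(- \frac{11699}{130}\right) = - \frac{315873}{65}$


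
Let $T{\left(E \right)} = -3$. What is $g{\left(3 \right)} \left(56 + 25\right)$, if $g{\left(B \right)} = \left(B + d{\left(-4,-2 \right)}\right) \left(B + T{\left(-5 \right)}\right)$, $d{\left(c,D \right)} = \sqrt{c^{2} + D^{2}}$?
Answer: $0$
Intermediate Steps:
$d{\left(c,D \right)} = \sqrt{D^{2} + c^{2}}$
$g{\left(B \right)} = \left(-3 + B\right) \left(B + 2 \sqrt{5}\right)$ ($g{\left(B \right)} = \left(B + \sqrt{\left(-2\right)^{2} + \left(-4\right)^{2}}\right) \left(B - 3\right) = \left(B + \sqrt{4 + 16}\right) \left(-3 + B\right) = \left(B + \sqrt{20}\right) \left(-3 + B\right) = \left(B + 2 \sqrt{5}\right) \left(-3 + B\right) = \left(-3 + B\right) \left(B + 2 \sqrt{5}\right)$)
$g{\left(3 \right)} \left(56 + 25\right) = \left(3^{2} - 6 \sqrt{5} - 9 + 2 \cdot 3 \sqrt{5}\right) \left(56 + 25\right) = \left(9 - 6 \sqrt{5} - 9 + 6 \sqrt{5}\right) 81 = 0 \cdot 81 = 0$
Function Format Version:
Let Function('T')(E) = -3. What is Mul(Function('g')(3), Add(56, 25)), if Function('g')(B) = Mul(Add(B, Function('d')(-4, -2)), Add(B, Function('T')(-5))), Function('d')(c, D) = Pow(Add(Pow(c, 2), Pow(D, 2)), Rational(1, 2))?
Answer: 0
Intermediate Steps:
Function('d')(c, D) = Pow(Add(Pow(D, 2), Pow(c, 2)), Rational(1, 2))
Function('g')(B) = Mul(Add(-3, B), Add(B, Mul(2, Pow(5, Rational(1, 2))))) (Function('g')(B) = Mul(Add(B, Pow(Add(Pow(-2, 2), Pow(-4, 2)), Rational(1, 2))), Add(B, -3)) = Mul(Add(B, Pow(Add(4, 16), Rational(1, 2))), Add(-3, B)) = Mul(Add(B, Pow(20, Rational(1, 2))), Add(-3, B)) = Mul(Add(B, Mul(2, Pow(5, Rational(1, 2)))), Add(-3, B)) = Mul(Add(-3, B), Add(B, Mul(2, Pow(5, Rational(1, 2))))))
Mul(Function('g')(3), Add(56, 25)) = Mul(Add(Pow(3, 2), Mul(-6, Pow(5, Rational(1, 2))), Mul(-3, 3), Mul(2, 3, Pow(5, Rational(1, 2)))), Add(56, 25)) = Mul(Add(9, Mul(-6, Pow(5, Rational(1, 2))), -9, Mul(6, Pow(5, Rational(1, 2)))), 81) = Mul(0, 81) = 0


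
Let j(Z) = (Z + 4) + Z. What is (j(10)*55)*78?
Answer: 102960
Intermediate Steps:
j(Z) = 4 + 2*Z (j(Z) = (4 + Z) + Z = 4 + 2*Z)
(j(10)*55)*78 = ((4 + 2*10)*55)*78 = ((4 + 20)*55)*78 = (24*55)*78 = 1320*78 = 102960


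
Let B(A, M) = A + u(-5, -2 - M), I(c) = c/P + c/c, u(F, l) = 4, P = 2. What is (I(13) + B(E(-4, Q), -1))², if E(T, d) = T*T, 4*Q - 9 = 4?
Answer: 3025/4 ≈ 756.25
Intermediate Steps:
Q = 13/4 (Q = 9/4 + (¼)*4 = 9/4 + 1 = 13/4 ≈ 3.2500)
I(c) = 1 + c/2 (I(c) = c/2 + c/c = c*(½) + 1 = c/2 + 1 = 1 + c/2)
E(T, d) = T²
B(A, M) = 4 + A (B(A, M) = A + 4 = 4 + A)
(I(13) + B(E(-4, Q), -1))² = ((1 + (½)*13) + (4 + (-4)²))² = ((1 + 13/2) + (4 + 16))² = (15/2 + 20)² = (55/2)² = 3025/4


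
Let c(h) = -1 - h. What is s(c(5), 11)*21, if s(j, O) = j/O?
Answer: -126/11 ≈ -11.455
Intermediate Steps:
s(c(5), 11)*21 = ((-1 - 1*5)/11)*21 = ((-1 - 5)*(1/11))*21 = -6*1/11*21 = -6/11*21 = -126/11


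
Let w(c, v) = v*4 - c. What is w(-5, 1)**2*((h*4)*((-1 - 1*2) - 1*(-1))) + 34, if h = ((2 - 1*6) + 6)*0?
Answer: 34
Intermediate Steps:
w(c, v) = -c + 4*v (w(c, v) = 4*v - c = -c + 4*v)
h = 0 (h = ((2 - 6) + 6)*0 = (-4 + 6)*0 = 2*0 = 0)
w(-5, 1)**2*((h*4)*((-1 - 1*2) - 1*(-1))) + 34 = (-1*(-5) + 4*1)**2*((0*4)*((-1 - 1*2) - 1*(-1))) + 34 = (5 + 4)**2*(0*((-1 - 2) + 1)) + 34 = 9**2*(0*(-3 + 1)) + 34 = 81*(0*(-2)) + 34 = 81*0 + 34 = 0 + 34 = 34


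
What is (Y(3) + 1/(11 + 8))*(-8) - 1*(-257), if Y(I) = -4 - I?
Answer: 5939/19 ≈ 312.58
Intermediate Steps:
(Y(3) + 1/(11 + 8))*(-8) - 1*(-257) = ((-4 - 1*3) + 1/(11 + 8))*(-8) - 1*(-257) = ((-4 - 3) + 1/19)*(-8) + 257 = (-7 + 1/19)*(-8) + 257 = -132/19*(-8) + 257 = 1056/19 + 257 = 5939/19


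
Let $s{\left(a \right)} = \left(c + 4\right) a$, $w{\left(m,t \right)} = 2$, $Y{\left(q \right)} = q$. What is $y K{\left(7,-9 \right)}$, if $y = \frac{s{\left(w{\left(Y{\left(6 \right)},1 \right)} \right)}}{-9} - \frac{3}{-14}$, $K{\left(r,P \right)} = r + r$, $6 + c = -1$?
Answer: $\frac{37}{3} \approx 12.333$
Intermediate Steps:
$c = -7$ ($c = -6 - 1 = -7$)
$K{\left(r,P \right)} = 2 r$
$s{\left(a \right)} = - 3 a$ ($s{\left(a \right)} = \left(-7 + 4\right) a = - 3 a$)
$y = \frac{37}{42}$ ($y = \frac{\left(-3\right) 2}{-9} - \frac{3}{-14} = \left(-6\right) \left(- \frac{1}{9}\right) - - \frac{3}{14} = \frac{2}{3} + \frac{3}{14} = \frac{37}{42} \approx 0.88095$)
$y K{\left(7,-9 \right)} = \frac{37 \cdot 2 \cdot 7}{42} = \frac{37}{42} \cdot 14 = \frac{37}{3}$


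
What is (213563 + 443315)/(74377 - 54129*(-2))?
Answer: 656878/182635 ≈ 3.5967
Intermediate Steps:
(213563 + 443315)/(74377 - 54129*(-2)) = 656878/(74377 + 108258) = 656878/182635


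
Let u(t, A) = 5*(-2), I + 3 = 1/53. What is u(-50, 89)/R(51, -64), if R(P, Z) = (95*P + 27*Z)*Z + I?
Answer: 265/5286511 ≈ 5.0128e-5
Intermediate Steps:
I = -158/53 (I = -3 + 1/53 = -158/53 ≈ -2.9811)
R(P, Z) = -158/53 + Z*(27*Z + 95*P) (R(P, Z) = (95*P + 27*Z)*Z - 158/53 = (27*Z + 95*P)*Z - 158/53 = Z*(27*Z + 95*P) - 158/53 = -158/53 + Z*(27*Z + 95*P))
u(t, A) = -10
u(-50, 89)/R(51, -64) = -10/(-158/53 + 27*(-64)² + 95*51*(-64)) = -10/(-158/53 + 27*4096 - 310080) = -10/(-158/53 + 110592 - 310080) = -10/(-10573022/53) = -10*(-53/10573022) = 265/5286511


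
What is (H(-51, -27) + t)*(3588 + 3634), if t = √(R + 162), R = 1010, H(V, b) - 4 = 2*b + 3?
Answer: -339434 + 14444*√293 ≈ -92193.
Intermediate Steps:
H(V, b) = 7 + 2*b (H(V, b) = 4 + (2*b + 3) = 4 + (3 + 2*b) = 7 + 2*b)
t = 2*√293 (t = √(1010 + 162) = √1172 = 2*√293 ≈ 34.234)
(H(-51, -27) + t)*(3588 + 3634) = ((7 + 2*(-27)) + 2*√293)*(3588 + 3634) = ((7 - 54) + 2*√293)*7222 = (-47 + 2*√293)*7222 = -339434 + 14444*√293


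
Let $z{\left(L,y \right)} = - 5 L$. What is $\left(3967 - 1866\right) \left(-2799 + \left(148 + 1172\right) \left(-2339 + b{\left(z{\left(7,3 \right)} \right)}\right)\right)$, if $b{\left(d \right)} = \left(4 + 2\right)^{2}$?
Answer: $-6392836659$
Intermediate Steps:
$b{\left(d \right)} = 36$ ($b{\left(d \right)} = 6^{2} = 36$)
$\left(3967 - 1866\right) \left(-2799 + \left(148 + 1172\right) \left(-2339 + b{\left(z{\left(7,3 \right)} \right)}\right)\right) = \left(3967 - 1866\right) \left(-2799 + \left(148 + 1172\right) \left(-2339 + 36\right)\right) = 2101 \left(-2799 + 1320 \left(-2303\right)\right) = 2101 \left(-2799 - 3039960\right) = 2101 \left(-3042759\right) = -6392836659$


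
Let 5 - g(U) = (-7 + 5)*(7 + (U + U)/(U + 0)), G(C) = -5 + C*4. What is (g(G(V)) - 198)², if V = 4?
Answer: 30625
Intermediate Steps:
G(C) = -5 + 4*C
g(U) = 23 (g(U) = 5 - (-7 + 5)*(7 + (U + U)/(U + 0)) = 5 - (-2)*(7 + (2*U)/U) = 5 - (-2)*(7 + 2) = 5 - (-2)*9 = 5 - 1*(-18) = 5 + 18 = 23)
(g(G(V)) - 198)² = (23 - 198)² = (-175)² = 30625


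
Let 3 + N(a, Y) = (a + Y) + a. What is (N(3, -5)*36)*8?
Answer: -576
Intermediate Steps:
N(a, Y) = -3 + Y + 2*a (N(a, Y) = -3 + ((a + Y) + a) = -3 + ((Y + a) + a) = -3 + (Y + 2*a) = -3 + Y + 2*a)
(N(3, -5)*36)*8 = ((-3 - 5 + 2*3)*36)*8 = ((-3 - 5 + 6)*36)*8 = -2*36*8 = -72*8 = -576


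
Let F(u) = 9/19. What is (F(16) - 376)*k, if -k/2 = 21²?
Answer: 6293070/19 ≈ 3.3121e+5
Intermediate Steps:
k = -882 (k = -2*21² = -2*441 = -882)
F(u) = 9/19 (F(u) = 9*(1/19) = 9/19)
(F(16) - 376)*k = (9/19 - 376)*(-882) = -7135/19*(-882) = 6293070/19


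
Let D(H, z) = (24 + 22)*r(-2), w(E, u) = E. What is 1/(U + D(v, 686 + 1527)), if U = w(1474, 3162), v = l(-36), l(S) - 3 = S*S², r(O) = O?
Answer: 1/1382 ≈ 0.00072359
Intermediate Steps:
l(S) = 3 + S³ (l(S) = 3 + S*S² = 3 + S³)
v = -46653 (v = 3 + (-36)³ = 3 - 46656 = -46653)
U = 1474
D(H, z) = -92 (D(H, z) = (24 + 22)*(-2) = 46*(-2) = -92)
1/(U + D(v, 686 + 1527)) = 1/(1474 - 92) = 1/1382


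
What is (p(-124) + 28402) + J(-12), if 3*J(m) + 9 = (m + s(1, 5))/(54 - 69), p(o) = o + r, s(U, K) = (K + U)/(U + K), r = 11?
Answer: 1272881/45 ≈ 28286.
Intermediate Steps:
s(U, K) = 1 (s(U, K) = (K + U)/(K + U) = 1)
p(o) = 11 + o (p(o) = o + 11 = 11 + o)
J(m) = -136/45 - m/45 (J(m) = -3 + ((m + 1)/(54 - 69))/3 = -3 + ((1 + m)/(-15))/3 = -3 + ((1 + m)*(-1/15))/3 = -3 + (-1/15 - m/15)/3 = -3 + (-1/45 - m/45) = -136/45 - m/45)
(p(-124) + 28402) + J(-12) = ((11 - 124) + 28402) + (-136/45 - 1/45*(-12)) = (-113 + 28402) + (-136/45 + 4/15) = 28289 - 124/45 = 1272881/45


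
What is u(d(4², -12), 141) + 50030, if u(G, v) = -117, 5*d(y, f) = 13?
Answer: 49913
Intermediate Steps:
d(y, f) = 13/5 (d(y, f) = (⅕)*13 = 13/5)
u(d(4², -12), 141) + 50030 = -117 + 50030 = 49913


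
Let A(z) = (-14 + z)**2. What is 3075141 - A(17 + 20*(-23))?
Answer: 2866292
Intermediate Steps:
3075141 - A(17 + 20*(-23)) = 3075141 - (-14 + (17 + 20*(-23)))**2 = 3075141 - (-14 + (17 - 460))**2 = 3075141 - (-14 - 443)**2 = 3075141 - 1*(-457)**2 = 3075141 - 1*208849 = 3075141 - 208849 = 2866292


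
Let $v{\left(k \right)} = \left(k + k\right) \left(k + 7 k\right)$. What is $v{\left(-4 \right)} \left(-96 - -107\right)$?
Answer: $2816$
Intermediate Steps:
$v{\left(k \right)} = 16 k^{2}$ ($v{\left(k \right)} = 2 k 8 k = 16 k^{2}$)
$v{\left(-4 \right)} \left(-96 - -107\right) = 16 \left(-4\right)^{2} \left(-96 - -107\right) = 16 \cdot 16 \left(-96 + 107\right) = 256 \cdot 11 = 2816$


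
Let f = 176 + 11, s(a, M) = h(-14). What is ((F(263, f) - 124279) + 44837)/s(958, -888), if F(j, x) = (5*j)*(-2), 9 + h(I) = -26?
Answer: 82072/35 ≈ 2344.9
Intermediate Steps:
h(I) = -35 (h(I) = -9 - 26 = -35)
s(a, M) = -35
f = 187
F(j, x) = -10*j
((F(263, f) - 124279) + 44837)/s(958, -888) = ((-10*263 - 124279) + 44837)/(-35) = ((-2630 - 124279) + 44837)*(-1/35) = (-126909 + 44837)*(-1/35) = -82072*(-1/35) = 82072/35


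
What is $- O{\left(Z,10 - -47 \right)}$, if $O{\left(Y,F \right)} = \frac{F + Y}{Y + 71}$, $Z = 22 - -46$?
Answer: $- \frac{125}{139} \approx -0.89928$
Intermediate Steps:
$Z = 68$ ($Z = 22 + 46 = 68$)
$O{\left(Y,F \right)} = \frac{F + Y}{71 + Y}$
$- O{\left(Z,10 - -47 \right)} = - \frac{\left(10 - -47\right) + 68}{71 + 68} = - \frac{\left(10 + 47\right) + 68}{139} = - \frac{57 + 68}{139} = - \frac{125}{139}$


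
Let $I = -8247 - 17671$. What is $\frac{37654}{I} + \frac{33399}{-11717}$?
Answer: $- \frac{653413600}{151840603} \approx -4.3033$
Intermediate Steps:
$I = -25918$
$\frac{37654}{I} + \frac{33399}{-11717} = \frac{37654}{-25918} + \frac{33399}{-11717} = 37654 \left(- \frac{1}{25918}\right) + 33399 \left(- \frac{1}{11717}\right) = - \frac{18827}{12959} - \frac{33399}{11717} = - \frac{653413600}{151840603}$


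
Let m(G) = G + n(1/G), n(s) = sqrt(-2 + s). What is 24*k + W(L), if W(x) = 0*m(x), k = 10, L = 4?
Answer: 240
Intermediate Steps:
m(G) = G + sqrt(-2 + 1/G)
W(x) = 0 (W(x) = 0*(x + sqrt(-2 + 1/x)) = 0)
24*k + W(L) = 24*10 + 0 = 240 + 0 = 240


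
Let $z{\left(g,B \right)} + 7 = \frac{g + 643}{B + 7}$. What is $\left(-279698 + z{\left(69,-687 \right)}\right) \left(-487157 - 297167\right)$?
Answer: $\frac{18647314080536}{85} \approx 2.1938 \cdot 10^{11}$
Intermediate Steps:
$z{\left(g,B \right)} = -7 + \frac{643 + g}{7 + B}$ ($z{\left(g,B \right)} = -7 + \frac{g + 643}{B + 7} = -7 + \frac{643 + g}{7 + B}$)
$\left(-279698 + z{\left(69,-687 \right)}\right) \left(-487157 - 297167\right) = \left(-279698 + \frac{594 + 69 - -4809}{7 - 687}\right) \left(-487157 - 297167\right) = \left(-279698 + \frac{594 + 69 + 4809}{-680}\right) \left(-784324\right) = \left(-279698 - \frac{684}{85}\right) \left(-784324\right) = \left(- \frac{23775014}{85}\right) \left(-784324\right) = \frac{18647314080536}{85}$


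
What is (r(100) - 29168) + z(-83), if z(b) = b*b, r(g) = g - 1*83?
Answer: -22262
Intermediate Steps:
r(g) = -83 + g (r(g) = g - 83 = -83 + g)
z(b) = b²
(r(100) - 29168) + z(-83) = ((-83 + 100) - 29168) + (-83)² = (17 - 29168) + 6889 = -29151 + 6889 = -22262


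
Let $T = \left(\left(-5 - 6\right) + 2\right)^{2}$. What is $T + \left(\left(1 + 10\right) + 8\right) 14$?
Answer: $347$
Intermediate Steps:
$T = 81$ ($T = \left(\left(-5 - 6\right) + 2\right)^{2} = \left(-11 + 2\right)^{2} = \left(-9\right)^{2} = 81$)
$T + \left(\left(1 + 10\right) + 8\right) 14 = 81 + \left(\left(1 + 10\right) + 8\right) 14 = 81 + \left(11 + 8\right) 14 = 81 + 19 \cdot 14 = 81 + 266 = 347$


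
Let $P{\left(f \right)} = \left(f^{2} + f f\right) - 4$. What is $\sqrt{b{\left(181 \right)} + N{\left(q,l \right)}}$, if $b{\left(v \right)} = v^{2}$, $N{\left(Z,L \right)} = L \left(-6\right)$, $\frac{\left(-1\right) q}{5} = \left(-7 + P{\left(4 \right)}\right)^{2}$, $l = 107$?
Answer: $\sqrt{32119} \approx 179.22$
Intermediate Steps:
$P{\left(f \right)} = -4 + 2 f^{2}$ ($P{\left(f \right)} = \left(f^{2} + f^{2}\right) - 4 = 2 f^{2} - 4 = -4 + 2 f^{2}$)
$q = -2205$ ($q = - 5 \left(-7 - \left(4 - 2 \cdot 4^{2}\right)\right)^{2} = - 5 \left(-7 + \left(-4 + 2 \cdot 16\right)\right)^{2} = - 5 \left(-7 + \left(-4 + 32\right)\right)^{2} = - 5 \left(-7 + 28\right)^{2} = - 5 \cdot 21^{2} = \left(-5\right) 441 = -2205$)
$N{\left(Z,L \right)} = - 6 L$
$\sqrt{b{\left(181 \right)} + N{\left(q,l \right)}} = \sqrt{181^{2} - 642} = \sqrt{32761 - 642} = \sqrt{32119}$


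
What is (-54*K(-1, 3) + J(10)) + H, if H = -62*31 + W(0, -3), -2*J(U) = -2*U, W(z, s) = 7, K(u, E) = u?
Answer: -1851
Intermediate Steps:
J(U) = U (J(U) = -(-1)*U = U)
H = -1915 (H = -62*31 + 7 = -1922 + 7 = -1915)
(-54*K(-1, 3) + J(10)) + H = (-54*(-1) + 10) - 1915 = (54 + 10) - 1915 = 64 - 1915 = -1851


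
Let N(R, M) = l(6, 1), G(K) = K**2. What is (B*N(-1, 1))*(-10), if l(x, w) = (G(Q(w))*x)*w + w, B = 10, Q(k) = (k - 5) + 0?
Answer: -9700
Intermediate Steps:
Q(k) = -5 + k (Q(k) = (-5 + k) + 0 = -5 + k)
l(x, w) = w + w*x*(-5 + w)**2 (l(x, w) = ((-5 + w)**2*x)*w + w = (x*(-5 + w)**2)*w + w = w*x*(-5 + w)**2 + w = w + w*x*(-5 + w)**2)
N(R, M) = 97 (N(R, M) = 1*(1 + 6*(-5 + 1)**2) = 1*(1 + 6*(-4)**2) = 1*(1 + 6*16) = 1*(1 + 96) = 1*97 = 97)
(B*N(-1, 1))*(-10) = (10*97)*(-10) = 970*(-10) = -9700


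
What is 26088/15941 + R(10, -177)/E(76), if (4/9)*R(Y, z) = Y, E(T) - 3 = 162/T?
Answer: 1247781/207233 ≈ 6.0211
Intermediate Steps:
E(T) = 3 + 162/T
R(Y, z) = 9*Y/4
26088/15941 + R(10, -177)/E(76) = 26088/15941 + ((9/4)*10)/(3 + 162/76) = 26088*(1/15941) + 45/(2*(3 + 162*(1/76))) = 26088/15941 + 45/(2*(3 + 81/38)) = 26088/15941 + 45/(2*(195/38)) = 26088/15941 + (45/2)*(38/195) = 26088/15941 + 57/13 = 1247781/207233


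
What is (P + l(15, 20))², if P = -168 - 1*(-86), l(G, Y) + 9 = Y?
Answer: 5041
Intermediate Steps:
l(G, Y) = -9 + Y
P = -82 (P = -168 + 86 = -82)
(P + l(15, 20))² = (-82 + (-9 + 20))² = (-82 + 11)² = (-71)² = 5041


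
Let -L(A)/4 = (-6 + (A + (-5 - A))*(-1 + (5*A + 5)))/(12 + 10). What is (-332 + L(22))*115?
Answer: -287500/11 ≈ -26136.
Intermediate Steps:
L(A) = 52/11 + 50*A/11 (L(A) = -4*(-6 + (A + (-5 - A))*(-1 + (5*A + 5)))/(12 + 10) = -4*(-6 - 5*(-1 + (5 + 5*A)))/22 = -4*(-6 - 5*(4 + 5*A))/22 = -4*(-6 + (-20 - 25*A))/22 = -4*(-26 - 25*A)/22 = -4*(-13/11 - 25*A/22) = 52/11 + 50*A/11)
(-332 + L(22))*115 = (-332 + (52/11 + (50/11)*22))*115 = (-332 + (52/11 + 100))*115 = (-332 + 1152/11)*115 = -2500/11*115 = -287500/11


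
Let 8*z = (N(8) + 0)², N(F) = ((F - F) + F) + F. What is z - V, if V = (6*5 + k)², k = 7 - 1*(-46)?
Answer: -6857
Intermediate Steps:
N(F) = 2*F (N(F) = (0 + F) + F = F + F = 2*F)
z = 32 (z = (2*8 + 0)²/8 = (16 + 0)²/8 = (⅛)*16² = (⅛)*256 = 32)
k = 53 (k = 7 + 46 = 53)
V = 6889 (V = (6*5 + 53)² = (30 + 53)² = 83² = 6889)
z - V = 32 - 1*6889 = 32 - 6889 = -6857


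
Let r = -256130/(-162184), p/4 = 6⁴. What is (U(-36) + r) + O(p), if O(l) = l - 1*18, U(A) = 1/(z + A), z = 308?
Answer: 28495375189/5514256 ≈ 5167.6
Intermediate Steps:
U(A) = 1/(308 + A)
p = 5184 (p = 4*6⁴ = 4*1296 = 5184)
r = 128065/81092 (r = -256130*(-1/162184) = 128065/81092 ≈ 1.5793)
O(l) = -18 + l (O(l) = l - 18 = -18 + l)
(U(-36) + r) + O(p) = (1/(308 - 36) + 128065/81092) + (-18 + 5184) = (1/272 + 128065/81092) + 5166 = 8728693/5514256 + 5166 = 28495375189/5514256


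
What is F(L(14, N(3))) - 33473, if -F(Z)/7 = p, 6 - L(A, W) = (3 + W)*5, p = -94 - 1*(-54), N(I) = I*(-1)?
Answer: -33193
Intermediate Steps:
N(I) = -I
p = -40 (p = -94 + 54 = -40)
L(A, W) = -9 - 5*W (L(A, W) = 6 - (3 + W)*5 = 6 - (15 + 5*W) = 6 + (-15 - 5*W) = -9 - 5*W)
F(Z) = 280 (F(Z) = -7*(-40) = 280)
F(L(14, N(3))) - 33473 = 280 - 33473 = -33193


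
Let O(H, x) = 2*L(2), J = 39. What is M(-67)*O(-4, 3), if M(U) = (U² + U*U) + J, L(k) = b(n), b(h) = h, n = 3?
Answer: 54102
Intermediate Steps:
L(k) = 3
O(H, x) = 6 (O(H, x) = 2*3 = 6)
M(U) = 39 + 2*U² (M(U) = (U² + U*U) + 39 = (U² + U²) + 39 = 2*U² + 39 = 39 + 2*U²)
M(-67)*O(-4, 3) = (39 + 2*(-67)²)*6 = (39 + 2*4489)*6 = (39 + 8978)*6 = 9017*6 = 54102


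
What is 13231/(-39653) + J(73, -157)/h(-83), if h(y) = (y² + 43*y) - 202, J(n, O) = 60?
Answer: -19437539/61819027 ≈ -0.31443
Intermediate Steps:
h(y) = -202 + y² + 43*y
13231/(-39653) + J(73, -157)/h(-83) = 13231/(-39653) + 60/(-202 + (-83)² + 43*(-83)) = 13231*(-1/39653) + 60/(-202 + 6889 - 3569) = -13231/39653 + 60/3118 = -13231/39653 + 60*(1/3118) = -13231/39653 + 30/1559 = -19437539/61819027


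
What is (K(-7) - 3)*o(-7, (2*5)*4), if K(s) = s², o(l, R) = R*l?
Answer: -12880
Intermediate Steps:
(K(-7) - 3)*o(-7, (2*5)*4) = ((-7)² - 3)*(((2*5)*4)*(-7)) = (49 - 3)*((10*4)*(-7)) = 46*(40*(-7)) = 46*(-280) = -12880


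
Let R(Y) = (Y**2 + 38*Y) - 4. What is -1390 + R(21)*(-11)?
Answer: -14975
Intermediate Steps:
R(Y) = -4 + Y**2 + 38*Y
-1390 + R(21)*(-11) = -1390 + (-4 + 21**2 + 38*21)*(-11) = -1390 + (-4 + 441 + 798)*(-11) = -1390 + 1235*(-11) = -1390 - 13585 = -14975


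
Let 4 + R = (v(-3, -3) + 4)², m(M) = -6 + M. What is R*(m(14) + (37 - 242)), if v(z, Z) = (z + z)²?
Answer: -314412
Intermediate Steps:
v(z, Z) = 4*z² (v(z, Z) = (2*z)² = 4*z²)
R = 1596 (R = -4 + (4*(-3)² + 4)² = -4 + (4*9 + 4)² = -4 + (36 + 4)² = -4 + 40² = -4 + 1600 = 1596)
R*(m(14) + (37 - 242)) = 1596*((-6 + 14) + (37 - 242)) = 1596*(8 - 205) = 1596*(-197) = -314412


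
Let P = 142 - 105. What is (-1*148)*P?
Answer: -5476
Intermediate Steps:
P = 37
(-1*148)*P = -1*148*37 = -148*37 = -5476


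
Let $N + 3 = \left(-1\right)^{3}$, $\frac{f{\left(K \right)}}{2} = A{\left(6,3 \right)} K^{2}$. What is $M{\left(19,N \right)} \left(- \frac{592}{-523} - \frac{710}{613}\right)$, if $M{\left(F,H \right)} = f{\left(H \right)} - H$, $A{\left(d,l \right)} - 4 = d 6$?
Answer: $- \frac{10829256}{320599} \approx -33.778$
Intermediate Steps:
$A{\left(d,l \right)} = 4 + 6 d$ ($A{\left(d,l \right)} = 4 + d 6 = 4 + 6 d$)
$f{\left(K \right)} = 80 K^{2}$ ($f{\left(K \right)} = 2 \left(4 + 6 \cdot 6\right) K^{2} = 2 \left(4 + 36\right) K^{2} = 2 \cdot 40 K^{2} = 80 K^{2}$)
$N = -4$ ($N = -3 + \left(-1\right)^{3} = -3 - 1 = -4$)
$M{\left(F,H \right)} = - H + 80 H^{2}$ ($M{\left(F,H \right)} = 80 H^{2} - H = - H + 80 H^{2}$)
$M{\left(19,N \right)} \left(- \frac{592}{-523} - \frac{710}{613}\right) = - 4 \left(-1 + 80 \left(-4\right)\right) \left(- \frac{592}{-523} - \frac{710}{613}\right) = - 4 \left(-1 - 320\right) \left(\left(-592\right) \left(- \frac{1}{523}\right) - \frac{710}{613}\right) = \left(-4\right) \left(-321\right) \left(\frac{592}{523} - \frac{710}{613}\right) = 1284 \left(- \frac{8434}{320599}\right) = - \frac{10829256}{320599}$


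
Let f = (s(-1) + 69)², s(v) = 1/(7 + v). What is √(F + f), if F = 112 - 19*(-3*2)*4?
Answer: √192673/6 ≈ 73.158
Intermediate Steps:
F = 568 (F = 112 - (-114)*4 = 112 - 19*(-24) = 112 + 456 = 568)
f = 172225/36 (f = (1/(7 - 1) + 69)² = (1/6 + 69)² = (⅙ + 69)² = (415/6)² = 172225/36 ≈ 4784.0)
√(F + f) = √(568 + 172225/36) = √(192673/36) = √192673/6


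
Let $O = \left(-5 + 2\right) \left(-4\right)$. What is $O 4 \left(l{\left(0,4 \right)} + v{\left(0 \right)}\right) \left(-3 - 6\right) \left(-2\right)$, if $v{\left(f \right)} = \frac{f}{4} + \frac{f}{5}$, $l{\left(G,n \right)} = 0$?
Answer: $0$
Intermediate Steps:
$v{\left(f \right)} = \frac{9 f}{20}$ ($v{\left(f \right)} = f \frac{1}{4} + f \frac{1}{5} = \frac{f}{4} + \frac{f}{5} = \frac{9 f}{20}$)
$O = 12$ ($O = \left(-3\right) \left(-4\right) = 12$)
$O 4 \left(l{\left(0,4 \right)} + v{\left(0 \right)}\right) \left(-3 - 6\right) \left(-2\right) = 12 \cdot 4 \left(0 + \frac{9}{20} \cdot 0\right) \left(-3 - 6\right) \left(-2\right) = 12 \cdot 4 \left(0 + 0\right) \left(-9\right) \left(-2\right) = 12 \cdot 4 \cdot 0 \left(-9\right) \left(-2\right) = 12 \cdot 4 \cdot 0 \left(-2\right) = 12 \cdot 0 \left(-2\right) = 0 \left(-2\right) = 0$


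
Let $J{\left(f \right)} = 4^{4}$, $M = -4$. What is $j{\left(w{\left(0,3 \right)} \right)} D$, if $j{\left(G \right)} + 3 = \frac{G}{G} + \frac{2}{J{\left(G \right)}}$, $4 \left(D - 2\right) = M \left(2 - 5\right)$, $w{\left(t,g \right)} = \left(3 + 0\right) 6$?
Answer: $- \frac{1275}{128} \approx -9.9609$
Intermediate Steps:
$J{\left(f \right)} = 256$
$w{\left(t,g \right)} = 18$ ($w{\left(t,g \right)} = 3 \cdot 6 = 18$)
$D = 5$ ($D = 2 + \frac{\left(-4\right) \left(2 - 5\right)}{4} = 2 + \frac{\left(-4\right) \left(-3\right)}{4} = 2 + \frac{1}{4} \cdot 12 = 2 + 3 = 5$)
$j{\left(G \right)} = - \frac{255}{128}$ ($j{\left(G \right)} = -3 + \left(\frac{G}{G} + \frac{2}{256}\right) = -3 + \left(1 + 2 \cdot \frac{1}{256}\right) = -3 + \left(1 + \frac{1}{128}\right) = -3 + \frac{129}{128} = - \frac{255}{128}$)
$j{\left(w{\left(0,3 \right)} \right)} D = \left(- \frac{255}{128}\right) 5 = - \frac{1275}{128}$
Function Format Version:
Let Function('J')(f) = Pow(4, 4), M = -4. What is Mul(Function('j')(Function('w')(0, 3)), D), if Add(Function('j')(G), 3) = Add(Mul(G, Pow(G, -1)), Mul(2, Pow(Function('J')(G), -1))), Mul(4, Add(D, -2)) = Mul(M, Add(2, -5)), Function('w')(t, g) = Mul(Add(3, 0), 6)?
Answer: Rational(-1275, 128) ≈ -9.9609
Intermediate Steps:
Function('J')(f) = 256
Function('w')(t, g) = 18 (Function('w')(t, g) = Mul(3, 6) = 18)
D = 5 (D = Add(2, Mul(Rational(1, 4), Mul(-4, Add(2, -5)))) = Add(2, Mul(Rational(1, 4), Mul(-4, -3))) = Add(2, Mul(Rational(1, 4), 12)) = Add(2, 3) = 5)
Function('j')(G) = Rational(-255, 128) (Function('j')(G) = Add(-3, Add(Mul(G, Pow(G, -1)), Mul(2, Pow(256, -1)))) = Add(-3, Add(1, Mul(2, Rational(1, 256)))) = Add(-3, Add(1, Rational(1, 128))) = Add(-3, Rational(129, 128)) = Rational(-255, 128))
Mul(Function('j')(Function('w')(0, 3)), D) = Mul(Rational(-255, 128), 5) = Rational(-1275, 128)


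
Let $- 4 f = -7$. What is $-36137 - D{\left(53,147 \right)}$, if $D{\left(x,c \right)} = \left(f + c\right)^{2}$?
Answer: $- \frac{932217}{16} \approx -58264.0$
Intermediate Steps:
$f = \frac{7}{4}$ ($f = \left(- \frac{1}{4}\right) \left(-7\right) = \frac{7}{4} \approx 1.75$)
$D{\left(x,c \right)} = \left(\frac{7}{4} + c\right)^{2}$
$-36137 - D{\left(53,147 \right)} = -36137 - \frac{\left(7 + 4 \cdot 147\right)^{2}}{16} = -36137 - \frac{\left(7 + 588\right)^{2}}{16} = -36137 - \frac{595^{2}}{16} = -36137 - \frac{1}{16} \cdot 354025 = -36137 - \frac{354025}{16} = - \frac{932217}{16}$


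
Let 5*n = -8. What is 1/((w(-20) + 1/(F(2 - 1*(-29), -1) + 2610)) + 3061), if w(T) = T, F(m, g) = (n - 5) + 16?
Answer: 13097/39827982 ≈ 0.00032884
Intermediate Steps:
n = -8/5 (n = (1/5)*(-8) = -8/5 ≈ -1.6000)
F(m, g) = 47/5 (F(m, g) = (-8/5 - 5) + 16 = -33/5 + 16 = 47/5)
1/((w(-20) + 1/(F(2 - 1*(-29), -1) + 2610)) + 3061) = 1/((-20 + 1/(47/5 + 2610)) + 3061) = 1/((-20 + 1/(13097/5)) + 3061) = 1/((-20 + 5/13097) + 3061) = 1/(-261935/13097 + 3061) = 1/(39827982/13097) = 13097/39827982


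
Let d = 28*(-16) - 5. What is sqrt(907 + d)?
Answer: sqrt(454) ≈ 21.307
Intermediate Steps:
d = -453 (d = -448 - 5 = -453)
sqrt(907 + d) = sqrt(907 - 453) = sqrt(454)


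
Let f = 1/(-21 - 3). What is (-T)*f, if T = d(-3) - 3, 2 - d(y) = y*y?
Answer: -5/12 ≈ -0.41667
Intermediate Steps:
d(y) = 2 - y**2 (d(y) = 2 - y*y = 2 - y**2)
f = -1/24 (f = 1/(-24) = -1/24 ≈ -0.041667)
T = -10 (T = (2 - 1*(-3)**2) - 3 = (2 - 1*9) - 3 = (2 - 9) - 3 = -7 - 3 = -10)
(-T)*f = -1*(-10)*(-1/24) = 10*(-1/24) = -5/12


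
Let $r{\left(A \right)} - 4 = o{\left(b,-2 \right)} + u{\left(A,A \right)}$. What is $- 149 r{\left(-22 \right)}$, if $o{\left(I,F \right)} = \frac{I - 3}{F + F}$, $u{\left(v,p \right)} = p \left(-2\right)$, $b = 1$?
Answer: $- \frac{14453}{2} \approx -7226.5$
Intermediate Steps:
$u{\left(v,p \right)} = - 2 p$
$o{\left(I,F \right)} = \frac{-3 + I}{2 F}$
$r{\left(A \right)} = \frac{9}{2} - 2 A$ ($r{\left(A \right)} = 4 - \left(2 A - \frac{-3 + 1}{2 \left(-2\right)}\right) = 4 - \left(- \frac{1}{2} + 2 A\right) = \frac{9}{2} - 2 A$)
$- 149 r{\left(-22 \right)} = - 149 \left(\frac{9}{2} - -44\right) = - 149 \left(\frac{9}{2} + 44\right) = \left(-149\right) \frac{97}{2} = - \frac{14453}{2}$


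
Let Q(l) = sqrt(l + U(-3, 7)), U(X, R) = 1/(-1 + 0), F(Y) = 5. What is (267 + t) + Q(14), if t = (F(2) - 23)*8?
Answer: 123 + sqrt(13) ≈ 126.61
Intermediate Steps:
U(X, R) = -1 (U(X, R) = 1/(-1) = -1)
Q(l) = sqrt(-1 + l) (Q(l) = sqrt(l - 1) = sqrt(-1 + l))
t = -144 (t = (5 - 23)*8 = -18*8 = -144)
(267 + t) + Q(14) = (267 - 144) + sqrt(-1 + 14) = 123 + sqrt(13)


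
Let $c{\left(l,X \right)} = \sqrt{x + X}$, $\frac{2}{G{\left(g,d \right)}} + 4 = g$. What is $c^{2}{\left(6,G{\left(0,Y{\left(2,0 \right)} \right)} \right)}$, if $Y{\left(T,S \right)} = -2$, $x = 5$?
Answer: $\frac{9}{2} \approx 4.5$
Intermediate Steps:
$G{\left(g,d \right)} = \frac{2}{-4 + g}$
$c{\left(l,X \right)} = \sqrt{5 + X}$
$c^{2}{\left(6,G{\left(0,Y{\left(2,0 \right)} \right)} \right)} = \left(\sqrt{5 + \frac{2}{-4 + 0}}\right)^{2} = \left(\sqrt{5 + \frac{2}{-4}}\right)^{2} = \left(\sqrt{5 + 2 \left(- \frac{1}{4}\right)}\right)^{2} = \left(\sqrt{5 - \frac{1}{2}}\right)^{2} = \left(\sqrt{\frac{9}{2}}\right)^{2} = \left(\frac{3 \sqrt{2}}{2}\right)^{2} = \frac{9}{2}$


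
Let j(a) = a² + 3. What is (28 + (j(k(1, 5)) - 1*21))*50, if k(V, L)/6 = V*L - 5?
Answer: 500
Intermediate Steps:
k(V, L) = -30 + 6*L*V (k(V, L) = 6*(V*L - 5) = 6*(L*V - 5) = 6*(-5 + L*V) = -30 + 6*L*V)
j(a) = 3 + a²
(28 + (j(k(1, 5)) - 1*21))*50 = (28 + ((3 + (-30 + 6*5*1)²) - 1*21))*50 = (28 + ((3 + (-30 + 30)²) - 21))*50 = (28 + ((3 + 0²) - 21))*50 = (28 + ((3 + 0) - 21))*50 = (28 + (3 - 21))*50 = (28 - 18)*50 = 10*50 = 500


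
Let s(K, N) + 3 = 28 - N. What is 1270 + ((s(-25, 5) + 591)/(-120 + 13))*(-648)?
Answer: 531818/107 ≈ 4970.3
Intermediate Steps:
s(K, N) = 25 - N (s(K, N) = -3 + (28 - N) = 25 - N)
1270 + ((s(-25, 5) + 591)/(-120 + 13))*(-648) = 1270 + (((25 - 1*5) + 591)/(-120 + 13))*(-648) = 1270 + (((25 - 5) + 591)/(-107))*(-648) = 1270 + ((20 + 591)*(-1/107))*(-648) = 1270 + (611*(-1/107))*(-648) = 1270 - 611/107*(-648) = 1270 + 395928/107 = 531818/107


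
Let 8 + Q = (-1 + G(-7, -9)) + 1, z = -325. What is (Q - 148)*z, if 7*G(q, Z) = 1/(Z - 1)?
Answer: 709865/14 ≈ 50705.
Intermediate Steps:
G(q, Z) = 1/(7*(-1 + Z)) (G(q, Z) = 1/(7*(Z - 1)) = 1/(7*(-1 + Z)))
Q = -561/70 (Q = -8 + ((-1 + 1/(7*(-1 - 9))) + 1) = -8 + ((-1 + (⅐)/(-10)) + 1) = -8 + ((-1 + (⅐)*(-⅒)) + 1) = -8 + ((-1 - 1/70) + 1) = -8 + (-71/70 + 1) = -8 - 1/70 = -561/70 ≈ -8.0143)
(Q - 148)*z = (-561/70 - 148)*(-325) = -10921/70*(-325) = 709865/14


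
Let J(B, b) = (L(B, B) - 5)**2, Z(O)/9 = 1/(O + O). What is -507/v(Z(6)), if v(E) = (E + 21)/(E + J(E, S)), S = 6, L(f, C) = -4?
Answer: -55263/29 ≈ -1905.6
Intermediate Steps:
Z(O) = 9/(2*O) (Z(O) = 9/(O + O) = 9/((2*O)) = 9*(1/(2*O)) = 9/(2*O))
J(B, b) = 81 (J(B, b) = (-4 - 5)**2 = (-9)**2 = 81)
v(E) = (21 + E)/(81 + E) (v(E) = (E + 21)/(E + 81) = (21 + E)/(81 + E))
-507/v(Z(6)) = -507*(81 + (9/2)/6)/(21 + (9/2)/6) = -507*(81 + (9/2)*(1/6))/(21 + (9/2)*(1/6)) = -507*(81 + 3/4)/(21 + 3/4) = -507/((87/4)/(327/4)) = -507/((4/327)*(87/4)) = -507/29/109 = -507*109/29 = -55263/29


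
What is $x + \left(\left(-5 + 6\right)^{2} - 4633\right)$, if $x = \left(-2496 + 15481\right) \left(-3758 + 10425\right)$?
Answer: $86566363$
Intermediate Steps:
$x = 86570995$ ($x = 12985 \cdot 6667 = 86570995$)
$x + \left(\left(-5 + 6\right)^{2} - 4633\right) = 86570995 + \left(\left(-5 + 6\right)^{2} - 4633\right) = 86570995 - \left(4633 - 1^{2}\right) = 86570995 + \left(1 - 4633\right) = 86570995 - 4632 = 86566363$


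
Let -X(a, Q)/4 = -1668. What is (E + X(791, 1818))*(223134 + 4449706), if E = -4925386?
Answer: -22984363527760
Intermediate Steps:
X(a, Q) = 6672 (X(a, Q) = -4*(-1668) = 6672)
(E + X(791, 1818))*(223134 + 4449706) = (-4925386 + 6672)*(223134 + 4449706) = -4918714*4672840 = -22984363527760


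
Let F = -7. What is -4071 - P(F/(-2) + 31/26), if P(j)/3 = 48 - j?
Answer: -54612/13 ≈ -4200.9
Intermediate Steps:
P(j) = 144 - 3*j (P(j) = 3*(48 - j) = 144 - 3*j)
-4071 - P(F/(-2) + 31/26) = -4071 - (144 - 3*(-7/(-2) + 31/26)) = -4071 - (144 - 3*(-7*(-½) + 31*(1/26))) = -4071 - (144 - 3*(7/2 + 31/26)) = -4071 - (144 - 3*61/13) = -4071 - (144 - 183/13) = -4071 - 1*1689/13 = -4071 - 1689/13 = -54612/13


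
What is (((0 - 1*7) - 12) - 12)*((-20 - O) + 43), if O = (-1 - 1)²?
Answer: -589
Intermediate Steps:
O = 4 (O = (-2)² = 4)
(((0 - 1*7) - 12) - 12)*((-20 - O) + 43) = (((0 - 1*7) - 12) - 12)*((-20 - 1*4) + 43) = (((0 - 7) - 12) - 12)*((-20 - 4) + 43) = ((-7 - 12) - 12)*(-24 + 43) = (-19 - 12)*19 = -31*19 = -589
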